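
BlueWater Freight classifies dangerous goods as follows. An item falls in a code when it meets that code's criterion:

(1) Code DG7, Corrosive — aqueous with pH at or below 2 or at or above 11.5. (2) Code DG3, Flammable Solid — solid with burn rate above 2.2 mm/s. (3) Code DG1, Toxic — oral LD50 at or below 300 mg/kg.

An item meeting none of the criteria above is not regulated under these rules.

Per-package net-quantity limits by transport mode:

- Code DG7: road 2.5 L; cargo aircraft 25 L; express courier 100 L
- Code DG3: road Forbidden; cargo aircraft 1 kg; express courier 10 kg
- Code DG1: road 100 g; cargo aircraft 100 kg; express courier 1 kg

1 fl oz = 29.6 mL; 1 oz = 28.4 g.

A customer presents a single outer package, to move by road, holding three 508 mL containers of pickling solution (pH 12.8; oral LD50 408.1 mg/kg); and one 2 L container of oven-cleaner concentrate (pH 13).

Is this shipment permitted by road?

Pickling solution: pH 12.8 ≥ 11.5 → Code DG7 (Corrosive).
The oven-cleaner concentrate has pH 13, which is ≥ 11.5, so it is Code DG7 (Corrosive).
Total Code DG7: (three 508 mL containers = 1.524 L) + 2 L = 3.524 L.
3.524 L exceeds the road limit of 2.5 L for Code DG7.

No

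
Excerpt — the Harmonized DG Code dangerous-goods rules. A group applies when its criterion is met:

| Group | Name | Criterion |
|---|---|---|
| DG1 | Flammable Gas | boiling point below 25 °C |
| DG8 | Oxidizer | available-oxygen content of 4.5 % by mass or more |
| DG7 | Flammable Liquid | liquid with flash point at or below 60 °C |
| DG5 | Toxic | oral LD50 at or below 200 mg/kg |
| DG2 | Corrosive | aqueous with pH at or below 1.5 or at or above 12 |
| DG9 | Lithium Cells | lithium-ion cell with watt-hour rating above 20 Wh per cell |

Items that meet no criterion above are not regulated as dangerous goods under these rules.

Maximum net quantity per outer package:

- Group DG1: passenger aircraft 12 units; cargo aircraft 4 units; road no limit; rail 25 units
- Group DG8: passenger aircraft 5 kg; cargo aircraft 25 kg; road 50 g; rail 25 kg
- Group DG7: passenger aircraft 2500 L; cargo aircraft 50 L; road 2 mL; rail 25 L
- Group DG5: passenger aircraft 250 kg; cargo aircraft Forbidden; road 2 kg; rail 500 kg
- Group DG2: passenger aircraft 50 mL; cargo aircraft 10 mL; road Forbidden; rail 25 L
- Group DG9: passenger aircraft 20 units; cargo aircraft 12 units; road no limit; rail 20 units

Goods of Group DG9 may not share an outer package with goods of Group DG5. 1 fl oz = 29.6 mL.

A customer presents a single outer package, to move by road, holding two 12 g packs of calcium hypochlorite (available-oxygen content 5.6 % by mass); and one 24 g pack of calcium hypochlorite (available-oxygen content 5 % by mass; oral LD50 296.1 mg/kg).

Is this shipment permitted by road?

Yes

Available-oxygen content 5.6 % by mass meets the Group DG8 criterion (Oxidizer), so the calcium hypochlorite is Group DG8.
Available-oxygen content 5 % by mass meets the Group DG8 criterion (Oxidizer), so the calcium hypochlorite is Group DG8.
Group DG8 net quantity: (two 12 g packs = 24 g) + 24 g = 48 g.
48 g ≤ 50 g (road limit, Group DG8) — within limit.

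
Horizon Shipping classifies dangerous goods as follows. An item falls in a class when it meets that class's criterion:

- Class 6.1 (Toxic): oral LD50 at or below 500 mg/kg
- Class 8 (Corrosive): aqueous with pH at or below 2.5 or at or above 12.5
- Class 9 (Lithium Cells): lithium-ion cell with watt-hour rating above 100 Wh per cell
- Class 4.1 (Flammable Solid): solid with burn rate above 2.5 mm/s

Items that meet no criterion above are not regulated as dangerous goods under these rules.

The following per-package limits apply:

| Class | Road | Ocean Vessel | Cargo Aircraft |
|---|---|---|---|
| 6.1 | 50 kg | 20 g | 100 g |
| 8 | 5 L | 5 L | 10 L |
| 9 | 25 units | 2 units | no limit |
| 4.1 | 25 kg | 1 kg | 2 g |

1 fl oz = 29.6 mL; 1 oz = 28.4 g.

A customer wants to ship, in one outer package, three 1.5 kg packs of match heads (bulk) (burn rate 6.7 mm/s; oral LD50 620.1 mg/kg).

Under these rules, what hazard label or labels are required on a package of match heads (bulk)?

Class 4.1

Match heads (bulk): burn rate 6.7 mm/s > 2.5 mm/s → Class 4.1 (Flammable Solid).
Only the Class 4.1 label is required.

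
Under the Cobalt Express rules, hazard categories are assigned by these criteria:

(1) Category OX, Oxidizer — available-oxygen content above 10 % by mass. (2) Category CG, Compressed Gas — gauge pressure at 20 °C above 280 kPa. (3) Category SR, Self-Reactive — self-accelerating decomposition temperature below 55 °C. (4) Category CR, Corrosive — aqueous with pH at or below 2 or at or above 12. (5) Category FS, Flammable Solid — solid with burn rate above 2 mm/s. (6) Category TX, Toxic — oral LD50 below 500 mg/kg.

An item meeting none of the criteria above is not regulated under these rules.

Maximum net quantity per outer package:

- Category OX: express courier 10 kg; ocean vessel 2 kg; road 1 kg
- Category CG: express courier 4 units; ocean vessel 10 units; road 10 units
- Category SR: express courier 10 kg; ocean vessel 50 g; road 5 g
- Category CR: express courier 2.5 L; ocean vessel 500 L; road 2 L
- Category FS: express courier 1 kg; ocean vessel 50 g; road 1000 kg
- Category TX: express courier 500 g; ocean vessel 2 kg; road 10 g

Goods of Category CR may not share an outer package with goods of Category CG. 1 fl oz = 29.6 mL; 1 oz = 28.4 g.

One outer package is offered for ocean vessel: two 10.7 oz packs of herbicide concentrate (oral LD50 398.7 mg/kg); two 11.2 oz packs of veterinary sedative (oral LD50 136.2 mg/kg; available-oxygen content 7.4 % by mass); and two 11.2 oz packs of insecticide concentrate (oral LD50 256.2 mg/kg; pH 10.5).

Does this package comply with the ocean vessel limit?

Herbicide concentrate: oral LD50 398.7 mg/kg < 500 mg/kg → Category TX (Toxic).
Veterinary sedative: oral LD50 136.2 mg/kg < 500 mg/kg → Category TX (Toxic).
With oral LD50 256.2 mg/kg (< 500 mg/kg), the insecticide concentrate falls in Category TX.
Category TX net quantity: (two 10.7 oz packs = 607.76 g) + (two 11.2 oz packs = 636.16 g) + (two 11.2 oz packs = 636.16 g) = 1880.08 g.
1880.08 g is within the ocean vessel limit of 2 kg for Category TX.

Yes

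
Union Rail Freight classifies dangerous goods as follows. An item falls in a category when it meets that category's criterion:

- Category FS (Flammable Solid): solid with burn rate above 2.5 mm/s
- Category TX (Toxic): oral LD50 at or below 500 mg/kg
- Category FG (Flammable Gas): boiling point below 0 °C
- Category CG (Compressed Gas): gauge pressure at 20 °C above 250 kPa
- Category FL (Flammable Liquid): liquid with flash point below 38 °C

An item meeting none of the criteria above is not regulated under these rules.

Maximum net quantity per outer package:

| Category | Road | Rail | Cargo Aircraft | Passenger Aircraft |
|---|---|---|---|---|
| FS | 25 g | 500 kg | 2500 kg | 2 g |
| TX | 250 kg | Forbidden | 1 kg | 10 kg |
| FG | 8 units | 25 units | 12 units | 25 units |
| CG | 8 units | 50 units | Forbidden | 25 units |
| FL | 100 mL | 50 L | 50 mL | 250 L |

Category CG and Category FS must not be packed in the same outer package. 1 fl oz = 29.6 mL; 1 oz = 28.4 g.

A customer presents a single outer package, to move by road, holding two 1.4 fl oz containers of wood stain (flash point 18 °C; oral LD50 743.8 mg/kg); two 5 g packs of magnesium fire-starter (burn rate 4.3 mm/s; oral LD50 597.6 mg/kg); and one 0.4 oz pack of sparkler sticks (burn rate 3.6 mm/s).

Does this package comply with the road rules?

Yes

Flash point 18 °C meets the Category FL criterion (Flammable Liquid), so the wood stain is Category FL.
The magnesium fire-starter has burn rate 4.3 mm/s, which is > 2.5 mm/s, so it is Category FS (Flammable Solid).
The sparkler sticks have burn rate 3.6 mm/s, which is > 2.5 mm/s, so they are Category FS (Flammable Solid).
Total Category FS: (two 5 g packs = 10 g) + (one 0.4 oz pack = 11.36 g) = 21.36 g.
21.36 g is within the road limit of 25 g for Category FS.
Category FL quantity: two 1.4 fl oz containers = 82.88 mL.
82.88 mL ≤ 100 mL (road limit, Category FL) — within limit.
The segregation rule (Category CG with Category FS) does not apply to Category FS with Category FL.
Every hazard category is within its road limit and no segregation rule is violated.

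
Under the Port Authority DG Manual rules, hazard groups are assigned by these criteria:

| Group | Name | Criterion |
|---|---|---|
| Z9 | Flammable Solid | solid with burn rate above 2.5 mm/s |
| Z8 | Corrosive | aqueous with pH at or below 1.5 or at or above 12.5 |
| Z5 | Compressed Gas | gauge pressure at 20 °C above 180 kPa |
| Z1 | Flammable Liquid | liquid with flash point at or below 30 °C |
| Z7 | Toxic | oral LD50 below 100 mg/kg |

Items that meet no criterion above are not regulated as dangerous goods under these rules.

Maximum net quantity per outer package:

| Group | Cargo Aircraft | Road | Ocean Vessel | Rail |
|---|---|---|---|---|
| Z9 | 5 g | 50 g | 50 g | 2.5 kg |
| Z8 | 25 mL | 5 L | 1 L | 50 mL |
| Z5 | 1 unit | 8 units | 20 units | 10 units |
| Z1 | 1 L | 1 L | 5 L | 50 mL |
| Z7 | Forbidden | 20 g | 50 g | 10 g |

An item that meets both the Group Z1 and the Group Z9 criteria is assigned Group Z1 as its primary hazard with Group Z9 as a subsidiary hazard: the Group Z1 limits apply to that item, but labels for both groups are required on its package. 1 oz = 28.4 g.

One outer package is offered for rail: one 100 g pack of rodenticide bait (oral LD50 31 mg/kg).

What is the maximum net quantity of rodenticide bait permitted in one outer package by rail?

10 g

Oral LD50 31 mg/kg meets the Group Z7 criterion (Toxic), so the rodenticide bait is Group Z7.
The rail limit for Group Z7 is 10 g.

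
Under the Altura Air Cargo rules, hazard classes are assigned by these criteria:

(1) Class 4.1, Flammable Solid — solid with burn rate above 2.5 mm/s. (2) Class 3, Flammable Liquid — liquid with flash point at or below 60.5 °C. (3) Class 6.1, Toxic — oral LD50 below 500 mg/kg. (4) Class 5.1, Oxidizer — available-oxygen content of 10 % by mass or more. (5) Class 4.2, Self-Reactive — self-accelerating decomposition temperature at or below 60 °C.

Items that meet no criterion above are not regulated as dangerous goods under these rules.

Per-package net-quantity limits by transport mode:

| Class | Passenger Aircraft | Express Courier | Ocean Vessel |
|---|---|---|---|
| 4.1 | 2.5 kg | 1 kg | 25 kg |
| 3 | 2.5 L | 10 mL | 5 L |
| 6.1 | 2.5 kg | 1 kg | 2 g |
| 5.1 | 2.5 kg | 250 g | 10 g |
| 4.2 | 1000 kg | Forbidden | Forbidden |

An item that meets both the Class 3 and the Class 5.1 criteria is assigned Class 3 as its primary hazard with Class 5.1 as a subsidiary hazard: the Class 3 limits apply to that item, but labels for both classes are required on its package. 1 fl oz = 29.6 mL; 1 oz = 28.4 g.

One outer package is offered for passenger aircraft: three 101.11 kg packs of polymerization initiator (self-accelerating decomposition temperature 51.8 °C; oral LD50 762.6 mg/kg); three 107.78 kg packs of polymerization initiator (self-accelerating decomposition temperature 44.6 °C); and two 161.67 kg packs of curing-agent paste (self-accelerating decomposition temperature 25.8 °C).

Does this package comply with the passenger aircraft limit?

The polymerization initiator has self-accelerating decomposition temperature 51.8 °C, which is ≤ 60 °C, so it is Class 4.2 (Self-Reactive).
The polymerization initiator has self-accelerating decomposition temperature 44.6 °C, which is ≤ 60 °C, so it is Class 4.2 (Self-Reactive).
Self-accelerating decomposition temperature 25.8 °C meets the Class 4.2 criterion (Self-Reactive), so the curing-agent paste is Class 4.2.
Total Class 4.2: (three 101.11 kg packs = 303.33 kg) + (three 107.78 kg packs = 323.34 kg) + (two 161.67 kg packs = 323.34 kg) = 950.01 kg.
950.01 kg ≤ 1000 kg (passenger aircraft limit, Class 4.2) — within limit.

Yes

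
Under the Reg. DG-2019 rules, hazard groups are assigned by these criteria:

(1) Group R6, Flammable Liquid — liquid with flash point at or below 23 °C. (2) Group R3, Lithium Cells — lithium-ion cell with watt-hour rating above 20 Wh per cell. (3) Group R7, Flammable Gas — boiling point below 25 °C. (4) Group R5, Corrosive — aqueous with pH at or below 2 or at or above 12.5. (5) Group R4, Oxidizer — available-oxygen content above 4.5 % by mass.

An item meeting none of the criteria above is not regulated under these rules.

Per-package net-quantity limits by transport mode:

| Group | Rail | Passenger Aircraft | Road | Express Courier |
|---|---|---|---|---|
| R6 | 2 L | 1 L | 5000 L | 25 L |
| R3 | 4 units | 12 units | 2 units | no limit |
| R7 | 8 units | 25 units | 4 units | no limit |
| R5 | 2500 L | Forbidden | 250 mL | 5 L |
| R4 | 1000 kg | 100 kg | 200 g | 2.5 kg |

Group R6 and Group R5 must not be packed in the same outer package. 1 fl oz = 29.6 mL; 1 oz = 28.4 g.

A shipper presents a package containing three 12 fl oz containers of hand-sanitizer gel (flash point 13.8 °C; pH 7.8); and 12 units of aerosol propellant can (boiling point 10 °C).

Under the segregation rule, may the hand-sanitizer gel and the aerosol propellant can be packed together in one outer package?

Yes

With flash point 13.8 °C (≤ 23 °C), the hand-sanitizer gel falls in Group R6.
The aerosol propellant can has boiling point 10 °C, which is < 25 °C, so it is Group R7 (Flammable Gas).
No segregation rule bars Group R6 with Group R7.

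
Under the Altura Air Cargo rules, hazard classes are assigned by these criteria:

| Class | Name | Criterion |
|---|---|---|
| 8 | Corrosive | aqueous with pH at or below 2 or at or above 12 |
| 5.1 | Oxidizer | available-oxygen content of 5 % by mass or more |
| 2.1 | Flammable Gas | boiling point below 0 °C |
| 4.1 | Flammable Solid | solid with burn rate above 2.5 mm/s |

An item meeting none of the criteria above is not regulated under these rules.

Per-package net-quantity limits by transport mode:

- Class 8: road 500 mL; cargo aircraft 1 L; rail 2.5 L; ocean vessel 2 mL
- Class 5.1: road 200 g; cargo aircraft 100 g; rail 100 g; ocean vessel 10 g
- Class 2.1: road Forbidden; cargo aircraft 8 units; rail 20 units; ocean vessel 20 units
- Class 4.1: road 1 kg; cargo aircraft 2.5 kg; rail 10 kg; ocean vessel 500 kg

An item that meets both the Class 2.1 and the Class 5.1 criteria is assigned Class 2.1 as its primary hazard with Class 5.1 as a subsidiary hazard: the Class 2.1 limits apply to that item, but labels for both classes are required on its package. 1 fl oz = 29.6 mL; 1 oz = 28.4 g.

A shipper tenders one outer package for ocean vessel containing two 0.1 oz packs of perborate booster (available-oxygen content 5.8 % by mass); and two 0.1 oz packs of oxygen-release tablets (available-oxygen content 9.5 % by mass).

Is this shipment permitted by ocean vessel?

With available-oxygen content 5.8 % by mass (≥ 5 % by mass), the perborate booster falls in Class 5.1.
With available-oxygen content 9.5 % by mass (≥ 5 % by mass), the oxygen-release tablets fall in Class 5.1.
Class 5.1 net quantity: (two 0.1 oz packs = 5.68 g) + (two 0.1 oz packs = 5.68 g) = 11.36 g.
11.36 g exceeds the ocean vessel limit of 10 g for Class 5.1.

No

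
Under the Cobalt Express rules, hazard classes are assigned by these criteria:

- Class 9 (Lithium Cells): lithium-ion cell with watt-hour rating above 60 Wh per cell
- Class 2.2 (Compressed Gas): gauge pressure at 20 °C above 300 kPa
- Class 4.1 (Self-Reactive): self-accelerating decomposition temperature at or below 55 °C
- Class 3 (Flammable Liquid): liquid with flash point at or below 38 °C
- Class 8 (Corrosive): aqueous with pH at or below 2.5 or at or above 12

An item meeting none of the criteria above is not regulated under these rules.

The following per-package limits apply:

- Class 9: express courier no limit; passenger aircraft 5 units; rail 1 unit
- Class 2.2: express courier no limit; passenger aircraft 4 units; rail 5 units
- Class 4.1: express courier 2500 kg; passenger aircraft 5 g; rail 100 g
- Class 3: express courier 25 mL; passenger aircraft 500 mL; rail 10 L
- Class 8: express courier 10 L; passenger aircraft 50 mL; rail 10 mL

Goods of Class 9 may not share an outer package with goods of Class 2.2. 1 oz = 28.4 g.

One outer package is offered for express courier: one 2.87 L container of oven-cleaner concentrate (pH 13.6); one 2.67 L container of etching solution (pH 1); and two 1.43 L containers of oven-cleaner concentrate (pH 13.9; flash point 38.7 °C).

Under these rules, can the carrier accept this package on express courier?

Oven-cleaner concentrate: pH 13.6 ≥ 12 → Class 8 (Corrosive).
The etching solution has pH 1, which is ≤ 2.5, so it is Class 8 (Corrosive).
The oven-cleaner concentrate has pH 13.9, which is ≥ 12, so it is Class 8 (Corrosive).
Total Class 8: 2.87 L + 2.67 L + (two 1.43 L containers = 2.86 L) = 8.4 L.
8.4 L ≤ 10 L (express courier limit, Class 8) — within limit.

Yes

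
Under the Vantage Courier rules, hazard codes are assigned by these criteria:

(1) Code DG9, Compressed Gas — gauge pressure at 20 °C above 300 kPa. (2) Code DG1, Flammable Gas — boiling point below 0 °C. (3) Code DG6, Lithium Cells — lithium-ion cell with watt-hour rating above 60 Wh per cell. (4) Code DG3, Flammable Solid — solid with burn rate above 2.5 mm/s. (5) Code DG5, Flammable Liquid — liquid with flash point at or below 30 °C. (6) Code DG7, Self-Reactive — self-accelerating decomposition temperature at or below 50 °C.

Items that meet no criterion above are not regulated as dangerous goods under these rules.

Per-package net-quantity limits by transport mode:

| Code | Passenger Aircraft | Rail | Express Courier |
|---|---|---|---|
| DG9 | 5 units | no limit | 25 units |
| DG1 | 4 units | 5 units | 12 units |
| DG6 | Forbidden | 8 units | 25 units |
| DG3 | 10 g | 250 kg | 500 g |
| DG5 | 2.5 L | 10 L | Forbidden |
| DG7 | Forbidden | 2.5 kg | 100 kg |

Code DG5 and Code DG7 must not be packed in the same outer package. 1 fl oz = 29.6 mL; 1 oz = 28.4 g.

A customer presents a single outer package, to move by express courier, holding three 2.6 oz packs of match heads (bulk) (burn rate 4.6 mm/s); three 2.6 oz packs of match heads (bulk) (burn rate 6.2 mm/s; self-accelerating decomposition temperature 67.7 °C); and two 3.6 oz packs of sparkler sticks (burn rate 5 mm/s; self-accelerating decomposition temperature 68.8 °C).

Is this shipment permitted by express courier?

No

Match heads (bulk): burn rate 4.6 mm/s > 2.5 mm/s → Code DG3 (Flammable Solid).
With burn rate 6.2 mm/s (> 2.5 mm/s), the match heads (bulk) fall in Code DG3.
Burn rate 5 mm/s meets the Code DG3 criterion (Flammable Solid), so the sparkler sticks are Code DG3.
Total Code DG3: (three 2.6 oz packs = 221.52 g) + (three 2.6 oz packs = 221.52 g) + (two 3.6 oz packs = 204.48 g) = 647.52 g.
That exceeds the Code DG3 express courier limit of 500 g.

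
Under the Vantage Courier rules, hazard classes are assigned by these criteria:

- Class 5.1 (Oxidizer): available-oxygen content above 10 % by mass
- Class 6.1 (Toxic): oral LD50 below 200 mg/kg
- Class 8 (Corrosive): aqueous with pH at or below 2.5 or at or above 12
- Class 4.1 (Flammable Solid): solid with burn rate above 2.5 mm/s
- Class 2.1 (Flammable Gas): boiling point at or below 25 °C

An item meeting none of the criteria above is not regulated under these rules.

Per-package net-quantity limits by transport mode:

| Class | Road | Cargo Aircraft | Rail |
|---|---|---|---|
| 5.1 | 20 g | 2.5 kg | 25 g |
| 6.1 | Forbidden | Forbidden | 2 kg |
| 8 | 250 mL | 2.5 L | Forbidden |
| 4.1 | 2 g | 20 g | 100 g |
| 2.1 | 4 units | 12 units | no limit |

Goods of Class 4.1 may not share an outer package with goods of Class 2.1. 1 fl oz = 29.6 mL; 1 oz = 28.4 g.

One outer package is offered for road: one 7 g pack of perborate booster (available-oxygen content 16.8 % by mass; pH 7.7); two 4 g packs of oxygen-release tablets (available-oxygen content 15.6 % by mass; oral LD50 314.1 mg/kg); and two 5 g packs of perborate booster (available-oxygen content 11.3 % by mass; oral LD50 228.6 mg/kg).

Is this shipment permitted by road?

With available-oxygen content 16.8 % by mass (> 10 % by mass), the perborate booster falls in Class 5.1.
With available-oxygen content 15.6 % by mass (> 10 % by mass), the oxygen-release tablets fall in Class 5.1.
The perborate booster has available-oxygen content 11.3 % by mass, which is > 10 % by mass, so it is Class 5.1 (Oxidizer).
Total Class 5.1: 7 g + (two 4 g packs = 8 g) + (two 5 g packs = 10 g) = 25 g.
25 g exceeds the road limit of 20 g for Class 5.1.

No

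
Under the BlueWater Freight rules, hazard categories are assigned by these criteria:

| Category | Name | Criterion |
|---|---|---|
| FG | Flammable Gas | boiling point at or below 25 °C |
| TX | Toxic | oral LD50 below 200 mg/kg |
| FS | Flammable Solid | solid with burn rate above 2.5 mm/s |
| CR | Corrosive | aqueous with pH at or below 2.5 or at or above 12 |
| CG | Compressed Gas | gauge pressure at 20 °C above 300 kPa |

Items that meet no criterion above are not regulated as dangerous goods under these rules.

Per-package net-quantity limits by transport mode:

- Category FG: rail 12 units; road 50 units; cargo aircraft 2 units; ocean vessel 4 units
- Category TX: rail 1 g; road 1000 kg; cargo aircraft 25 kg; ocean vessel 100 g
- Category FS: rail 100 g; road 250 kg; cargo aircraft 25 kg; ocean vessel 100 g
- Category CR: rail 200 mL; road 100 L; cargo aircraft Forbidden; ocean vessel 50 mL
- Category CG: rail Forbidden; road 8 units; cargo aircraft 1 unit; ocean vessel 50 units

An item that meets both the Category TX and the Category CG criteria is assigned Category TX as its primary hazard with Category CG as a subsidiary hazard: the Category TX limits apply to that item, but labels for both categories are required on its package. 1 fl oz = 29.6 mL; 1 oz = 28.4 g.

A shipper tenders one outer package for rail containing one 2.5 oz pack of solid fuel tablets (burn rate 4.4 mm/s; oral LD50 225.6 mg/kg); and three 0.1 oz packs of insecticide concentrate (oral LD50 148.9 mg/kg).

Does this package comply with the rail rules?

The solid fuel tablets have burn rate 4.4 mm/s, which is > 2.5 mm/s, so they are Category FS (Flammable Solid).
Insecticide concentrate: oral LD50 148.9 mg/kg < 200 mg/kg → Category TX (Toxic).
Category TX quantity: three 0.1 oz packs = 8.52 g.
8.52 g > 1 g (rail limit, Category TX) — over the limit.
Category FS quantity: one 2.5 oz pack = 71 g.
71 g is within the rail limit of 100 g for Category FS.

No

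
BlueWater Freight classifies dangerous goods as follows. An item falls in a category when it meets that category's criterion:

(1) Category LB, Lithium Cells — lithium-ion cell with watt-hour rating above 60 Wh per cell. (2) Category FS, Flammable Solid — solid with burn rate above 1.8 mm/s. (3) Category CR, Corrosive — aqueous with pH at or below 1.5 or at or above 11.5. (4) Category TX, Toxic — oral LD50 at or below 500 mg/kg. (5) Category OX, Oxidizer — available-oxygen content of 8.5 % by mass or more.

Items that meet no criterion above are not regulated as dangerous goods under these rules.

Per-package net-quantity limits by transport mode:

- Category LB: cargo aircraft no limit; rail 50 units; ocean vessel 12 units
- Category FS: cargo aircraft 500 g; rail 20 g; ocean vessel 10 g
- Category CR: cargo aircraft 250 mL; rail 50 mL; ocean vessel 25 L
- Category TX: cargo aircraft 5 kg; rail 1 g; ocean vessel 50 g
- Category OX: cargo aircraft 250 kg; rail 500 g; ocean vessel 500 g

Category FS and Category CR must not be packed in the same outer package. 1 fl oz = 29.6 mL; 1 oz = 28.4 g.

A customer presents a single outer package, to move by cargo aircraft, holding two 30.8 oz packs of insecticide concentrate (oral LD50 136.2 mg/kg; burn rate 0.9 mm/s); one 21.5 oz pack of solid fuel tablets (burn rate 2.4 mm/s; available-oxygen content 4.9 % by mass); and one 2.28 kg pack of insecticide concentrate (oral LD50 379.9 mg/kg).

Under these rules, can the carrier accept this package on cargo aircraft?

No

Insecticide concentrate: oral LD50 136.2 mg/kg ≤ 500 mg/kg → Category TX (Toxic).
Solid fuel tablets: burn rate 2.4 mm/s > 1.8 mm/s → Category FS (Flammable Solid).
The insecticide concentrate has oral LD50 379.9 mg/kg, which is ≤ 500 mg/kg, so it is Category TX (Toxic).
Category FS quantity: one 21.5 oz pack = 610.6 g.
610.6 g > 500 g (cargo aircraft limit, Category FS) — over the limit.
Total Category TX: (two 30.8 oz packs = 1749.44 g) + 2.28 kg = 4029.44 g.
That is within the Category TX cargo aircraft limit of 5 kg.
The segregation rule (Category FS with Category CR) does not apply to Category FS with Category TX.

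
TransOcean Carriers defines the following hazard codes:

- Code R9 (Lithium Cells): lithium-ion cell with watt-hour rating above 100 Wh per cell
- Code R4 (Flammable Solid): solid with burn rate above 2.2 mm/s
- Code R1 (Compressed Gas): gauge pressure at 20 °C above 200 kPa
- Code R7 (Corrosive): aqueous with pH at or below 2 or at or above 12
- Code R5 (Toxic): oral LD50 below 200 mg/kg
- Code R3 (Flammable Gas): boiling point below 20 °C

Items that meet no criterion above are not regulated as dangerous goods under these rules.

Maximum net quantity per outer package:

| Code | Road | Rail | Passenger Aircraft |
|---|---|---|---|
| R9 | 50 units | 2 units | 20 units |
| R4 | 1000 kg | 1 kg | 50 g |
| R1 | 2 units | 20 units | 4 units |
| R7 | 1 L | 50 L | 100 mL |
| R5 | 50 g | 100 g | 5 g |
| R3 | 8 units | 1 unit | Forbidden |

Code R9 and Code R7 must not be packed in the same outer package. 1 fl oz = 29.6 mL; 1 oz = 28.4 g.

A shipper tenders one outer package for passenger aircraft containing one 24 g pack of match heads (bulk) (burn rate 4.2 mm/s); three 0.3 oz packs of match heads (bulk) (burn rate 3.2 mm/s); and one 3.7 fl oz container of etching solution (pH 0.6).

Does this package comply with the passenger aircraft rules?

Burn rate 4.2 mm/s meets the Code R4 criterion (Flammable Solid), so the match heads (bulk) are Code R4.
With burn rate 3.2 mm/s (> 2.2 mm/s), the match heads (bulk) fall in Code R4.
With pH 0.6 (≤ 2), the etching solution falls in Code R7.
Total Code R4: 24 g + (three 0.3 oz packs = 25.56 g) = 49.56 g.
49.56 g ≤ 50 g (passenger aircraft limit, Code R4) — within limit.
Code R7 quantity: one 3.7 fl oz container = 109.52 mL.
109.52 mL > 100 mL (passenger aircraft limit, Code R7) — over the limit.
The segregation rule (Code R9 with Code R7) does not apply to Code R4 with Code R7.

No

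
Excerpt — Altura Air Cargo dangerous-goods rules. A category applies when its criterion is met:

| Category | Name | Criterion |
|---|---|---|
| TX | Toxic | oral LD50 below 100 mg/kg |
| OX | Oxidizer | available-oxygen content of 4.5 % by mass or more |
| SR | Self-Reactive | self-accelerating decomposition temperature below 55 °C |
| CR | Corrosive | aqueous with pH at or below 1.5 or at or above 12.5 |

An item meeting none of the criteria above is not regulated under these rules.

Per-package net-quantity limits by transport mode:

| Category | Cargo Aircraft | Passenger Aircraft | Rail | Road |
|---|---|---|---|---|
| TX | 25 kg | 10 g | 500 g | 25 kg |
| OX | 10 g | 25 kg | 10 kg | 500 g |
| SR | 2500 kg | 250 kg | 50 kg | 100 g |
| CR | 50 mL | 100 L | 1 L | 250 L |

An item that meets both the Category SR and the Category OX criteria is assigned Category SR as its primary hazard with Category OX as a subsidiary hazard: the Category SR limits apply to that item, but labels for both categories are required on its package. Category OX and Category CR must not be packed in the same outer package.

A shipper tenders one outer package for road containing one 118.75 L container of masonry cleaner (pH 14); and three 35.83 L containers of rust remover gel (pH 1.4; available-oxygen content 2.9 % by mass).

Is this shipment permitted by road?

Yes

The masonry cleaner has pH 14, which is ≥ 12.5, so it is Category CR (Corrosive).
The rust remover gel has pH 1.4, which is ≤ 1.5, so it is Category CR (Corrosive).
Total Category CR: 118.75 L + (three 35.83 L containers = 107.49 L) = 226.24 L.
That is within the Category CR road limit of 250 L.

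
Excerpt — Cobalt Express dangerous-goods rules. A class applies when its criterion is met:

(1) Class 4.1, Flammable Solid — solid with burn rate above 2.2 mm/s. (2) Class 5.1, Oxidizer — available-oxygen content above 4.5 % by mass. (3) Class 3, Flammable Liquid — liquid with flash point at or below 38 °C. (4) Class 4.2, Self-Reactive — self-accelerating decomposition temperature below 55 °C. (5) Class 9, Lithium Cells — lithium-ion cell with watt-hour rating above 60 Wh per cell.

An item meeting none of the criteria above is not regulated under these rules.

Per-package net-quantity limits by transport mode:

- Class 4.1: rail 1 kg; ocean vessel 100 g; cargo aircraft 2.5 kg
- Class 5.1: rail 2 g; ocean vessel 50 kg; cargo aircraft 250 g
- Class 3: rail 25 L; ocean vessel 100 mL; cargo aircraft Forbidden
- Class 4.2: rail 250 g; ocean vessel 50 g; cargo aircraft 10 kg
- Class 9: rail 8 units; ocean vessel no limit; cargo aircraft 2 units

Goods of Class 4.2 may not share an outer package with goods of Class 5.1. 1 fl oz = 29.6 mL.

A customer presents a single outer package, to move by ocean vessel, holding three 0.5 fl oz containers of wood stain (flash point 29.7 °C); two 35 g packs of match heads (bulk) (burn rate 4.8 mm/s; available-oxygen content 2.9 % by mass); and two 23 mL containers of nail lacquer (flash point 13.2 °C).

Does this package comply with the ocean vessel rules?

Yes

The wood stain has flash point 29.7 °C, which is ≤ 38 °C, so it is Class 3 (Flammable Liquid).
Match heads (bulk): burn rate 4.8 mm/s > 2.2 mm/s → Class 4.1 (Flammable Solid).
The nail lacquer has flash point 13.2 °C, which is ≤ 38 °C, so it is Class 3 (Flammable Liquid).
Class 3 net quantity: (three 0.5 fl oz containers = 44.4 mL) + (two 23 mL containers = 46 mL) = 90.4 mL.
90.4 mL ≤ 100 mL (ocean vessel limit, Class 3) — within limit.
Class 4.1 quantity: two 35 g packs = 70 g.
70 g is within the ocean vessel limit of 100 g for Class 4.1.
The segregation rule (Class 4.2 with Class 5.1) does not apply to Class 3 with Class 4.1.
Every hazard class is within its ocean vessel limit and no segregation rule is violated.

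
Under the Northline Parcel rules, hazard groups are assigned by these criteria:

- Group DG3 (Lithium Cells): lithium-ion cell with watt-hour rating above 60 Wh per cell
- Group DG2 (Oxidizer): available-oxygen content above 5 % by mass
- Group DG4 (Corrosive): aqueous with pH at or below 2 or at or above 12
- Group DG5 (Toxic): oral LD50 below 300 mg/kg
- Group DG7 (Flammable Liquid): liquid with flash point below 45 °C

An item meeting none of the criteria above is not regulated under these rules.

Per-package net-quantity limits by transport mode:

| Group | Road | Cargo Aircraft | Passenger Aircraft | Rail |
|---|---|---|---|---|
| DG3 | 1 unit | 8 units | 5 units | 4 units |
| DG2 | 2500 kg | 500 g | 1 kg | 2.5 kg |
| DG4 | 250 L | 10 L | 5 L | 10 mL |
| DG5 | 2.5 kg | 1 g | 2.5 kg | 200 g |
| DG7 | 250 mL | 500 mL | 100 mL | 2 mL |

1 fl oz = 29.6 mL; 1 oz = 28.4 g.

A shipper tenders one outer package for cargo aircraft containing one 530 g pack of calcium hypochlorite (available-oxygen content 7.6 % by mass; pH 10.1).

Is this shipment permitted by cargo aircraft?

No

Available-oxygen content 7.6 % by mass meets the Group DG2 criterion (Oxidizer), so the calcium hypochlorite is Group DG2.
Group DG2 quantity: 530 g.
530 g exceeds the cargo aircraft limit of 500 g for Group DG2.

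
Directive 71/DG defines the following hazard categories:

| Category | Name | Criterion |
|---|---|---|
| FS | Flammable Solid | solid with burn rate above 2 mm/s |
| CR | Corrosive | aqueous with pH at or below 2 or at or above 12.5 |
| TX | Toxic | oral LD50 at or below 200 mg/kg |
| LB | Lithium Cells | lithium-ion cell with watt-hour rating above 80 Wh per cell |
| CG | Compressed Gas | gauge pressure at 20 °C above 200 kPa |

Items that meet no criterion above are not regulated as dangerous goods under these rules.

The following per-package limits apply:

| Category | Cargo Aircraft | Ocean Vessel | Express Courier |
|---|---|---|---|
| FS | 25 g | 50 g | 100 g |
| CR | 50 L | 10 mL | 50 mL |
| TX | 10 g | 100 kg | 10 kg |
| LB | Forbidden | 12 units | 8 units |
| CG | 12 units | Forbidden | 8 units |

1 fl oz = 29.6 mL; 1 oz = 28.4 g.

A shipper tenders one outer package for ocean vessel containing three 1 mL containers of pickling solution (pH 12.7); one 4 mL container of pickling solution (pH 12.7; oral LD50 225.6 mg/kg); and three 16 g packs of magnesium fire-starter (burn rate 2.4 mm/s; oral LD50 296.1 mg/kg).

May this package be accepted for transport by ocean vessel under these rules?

Pickling solution: pH 12.7 ≥ 12.5 → Category CR (Corrosive).
pH 12.7 meets the Category CR criterion (Corrosive), so the pickling solution is Category CR.
Burn rate 2.4 mm/s meets the Category FS criterion (Flammable Solid), so the magnesium fire-starter is Category FS.
Category CR net quantity: (three 1 mL containers = 3 mL) + 4 mL = 7 mL.
7 mL is within the ocean vessel limit of 10 mL for Category CR.
Category FS quantity: three 16 g packs = 48 g.
48 g is within the ocean vessel limit of 50 g for Category FS.
Every hazard category is within its ocean vessel limit and no segregation rule is violated.

Yes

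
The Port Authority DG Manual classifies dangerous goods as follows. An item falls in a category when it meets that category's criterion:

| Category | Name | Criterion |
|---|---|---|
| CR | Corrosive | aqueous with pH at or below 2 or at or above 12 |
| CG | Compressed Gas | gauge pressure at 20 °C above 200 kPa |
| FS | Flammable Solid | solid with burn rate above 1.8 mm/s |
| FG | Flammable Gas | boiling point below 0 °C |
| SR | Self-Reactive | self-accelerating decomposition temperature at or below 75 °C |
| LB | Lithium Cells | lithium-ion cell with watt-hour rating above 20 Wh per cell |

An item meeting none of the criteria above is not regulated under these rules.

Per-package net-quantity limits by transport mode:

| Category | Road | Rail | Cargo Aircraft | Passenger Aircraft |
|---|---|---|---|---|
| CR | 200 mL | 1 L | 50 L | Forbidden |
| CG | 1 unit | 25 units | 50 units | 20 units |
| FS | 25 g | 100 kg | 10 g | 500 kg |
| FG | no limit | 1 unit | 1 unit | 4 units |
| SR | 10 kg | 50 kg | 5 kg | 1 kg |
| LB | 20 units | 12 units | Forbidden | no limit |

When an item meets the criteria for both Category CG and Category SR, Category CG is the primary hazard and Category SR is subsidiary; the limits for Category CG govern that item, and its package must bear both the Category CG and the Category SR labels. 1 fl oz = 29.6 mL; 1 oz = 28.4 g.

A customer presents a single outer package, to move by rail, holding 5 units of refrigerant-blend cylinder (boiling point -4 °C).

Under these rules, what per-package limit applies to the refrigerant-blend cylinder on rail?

1 unit

With boiling point -4 °C (< 0 °C), the refrigerant-blend cylinder falls in Category FG.
The rail limit for Category FG is 1 unit.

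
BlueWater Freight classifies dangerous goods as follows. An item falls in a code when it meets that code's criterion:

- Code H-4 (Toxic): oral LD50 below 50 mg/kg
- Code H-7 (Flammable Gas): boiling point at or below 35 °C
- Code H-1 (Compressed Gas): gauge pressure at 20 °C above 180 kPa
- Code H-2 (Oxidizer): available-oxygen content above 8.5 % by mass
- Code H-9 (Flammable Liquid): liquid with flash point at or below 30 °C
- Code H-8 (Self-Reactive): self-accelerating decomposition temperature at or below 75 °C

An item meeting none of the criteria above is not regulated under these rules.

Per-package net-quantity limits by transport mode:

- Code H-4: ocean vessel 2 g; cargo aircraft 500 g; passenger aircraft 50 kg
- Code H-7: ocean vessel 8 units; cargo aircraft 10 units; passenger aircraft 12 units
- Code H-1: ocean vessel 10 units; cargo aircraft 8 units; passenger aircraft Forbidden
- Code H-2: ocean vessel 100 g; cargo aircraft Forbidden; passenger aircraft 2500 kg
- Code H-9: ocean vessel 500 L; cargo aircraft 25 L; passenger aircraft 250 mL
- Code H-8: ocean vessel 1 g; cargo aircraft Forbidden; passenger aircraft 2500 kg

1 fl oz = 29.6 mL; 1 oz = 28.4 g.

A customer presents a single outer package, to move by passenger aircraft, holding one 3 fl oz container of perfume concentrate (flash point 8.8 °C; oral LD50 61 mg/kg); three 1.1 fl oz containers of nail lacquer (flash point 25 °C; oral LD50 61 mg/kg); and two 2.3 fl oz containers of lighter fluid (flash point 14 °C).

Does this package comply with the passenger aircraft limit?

With flash point 8.8 °C (≤ 30 °C), the perfume concentrate falls in Code H-9.
Nail lacquer: flash point 25 °C ≤ 30 °C → Code H-9 (Flammable Liquid).
Lighter fluid: flash point 14 °C ≤ 30 °C → Code H-9 (Flammable Liquid).
Total Code H-9: (one 3 fl oz container = 88.8 mL) + (three 1.1 fl oz containers = 97.68 mL) + (two 2.3 fl oz containers = 136.16 mL) = 322.64 mL.
322.64 mL exceeds the passenger aircraft limit of 250 mL for Code H-9.

No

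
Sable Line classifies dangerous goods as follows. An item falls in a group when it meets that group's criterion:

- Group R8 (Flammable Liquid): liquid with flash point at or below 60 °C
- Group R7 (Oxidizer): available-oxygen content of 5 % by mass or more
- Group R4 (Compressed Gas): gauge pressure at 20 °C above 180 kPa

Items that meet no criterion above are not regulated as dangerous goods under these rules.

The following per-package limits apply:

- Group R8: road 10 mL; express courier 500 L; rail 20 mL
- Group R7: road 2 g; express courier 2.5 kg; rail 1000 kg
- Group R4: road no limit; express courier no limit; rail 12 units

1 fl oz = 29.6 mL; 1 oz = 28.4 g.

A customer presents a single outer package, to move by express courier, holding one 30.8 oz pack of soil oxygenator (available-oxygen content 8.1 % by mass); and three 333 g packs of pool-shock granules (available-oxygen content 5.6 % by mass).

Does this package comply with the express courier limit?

The soil oxygenator has available-oxygen content 8.1 % by mass, which is ≥ 5 % by mass, so it is Group R7 (Oxidizer).
The pool-shock granules have available-oxygen content 5.6 % by mass, which is ≥ 5 % by mass, so they are Group R7 (Oxidizer).
Total Group R7: (one 30.8 oz pack = 874.72 g) + (three 333 g packs = 999 g) = 1873.72 g.
That is within the Group R7 express courier limit of 2.5 kg.

Yes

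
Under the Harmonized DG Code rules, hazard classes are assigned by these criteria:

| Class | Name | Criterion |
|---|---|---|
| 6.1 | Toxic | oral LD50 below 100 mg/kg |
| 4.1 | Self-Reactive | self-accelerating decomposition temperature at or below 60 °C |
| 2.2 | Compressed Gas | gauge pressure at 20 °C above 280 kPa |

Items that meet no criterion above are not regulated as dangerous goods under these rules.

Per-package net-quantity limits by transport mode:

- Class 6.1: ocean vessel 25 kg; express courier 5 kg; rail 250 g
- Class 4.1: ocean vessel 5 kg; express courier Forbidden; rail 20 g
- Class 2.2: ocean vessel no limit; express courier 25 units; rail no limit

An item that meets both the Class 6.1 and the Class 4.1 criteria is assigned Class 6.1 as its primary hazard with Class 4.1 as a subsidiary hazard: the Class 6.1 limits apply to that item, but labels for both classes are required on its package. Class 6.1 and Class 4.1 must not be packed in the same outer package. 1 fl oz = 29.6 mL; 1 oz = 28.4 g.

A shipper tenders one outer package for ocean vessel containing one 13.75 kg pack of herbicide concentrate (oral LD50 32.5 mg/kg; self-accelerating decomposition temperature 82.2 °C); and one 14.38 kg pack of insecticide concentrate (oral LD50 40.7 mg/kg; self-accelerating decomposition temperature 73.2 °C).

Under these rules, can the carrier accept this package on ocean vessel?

Herbicide concentrate: oral LD50 32.5 mg/kg < 100 mg/kg → Class 6.1 (Toxic).
Insecticide concentrate: oral LD50 40.7 mg/kg < 100 mg/kg → Class 6.1 (Toxic).
Total Class 6.1: 13.75 kg + 14.38 kg = 28.13 kg.
That exceeds the Class 6.1 ocean vessel limit of 25 kg.

No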